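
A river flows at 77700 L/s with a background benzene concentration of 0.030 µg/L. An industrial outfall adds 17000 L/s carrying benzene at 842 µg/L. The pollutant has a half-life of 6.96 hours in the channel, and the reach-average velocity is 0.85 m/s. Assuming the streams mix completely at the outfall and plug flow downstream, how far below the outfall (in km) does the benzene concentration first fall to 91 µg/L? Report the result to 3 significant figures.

Mixed concentration C = ΣQC/ΣQ = (77700·0.03000 + 17000·842.0) / 94700 = 14320000/94700 = 151.2 µg/L.
Half-life 6.96 h → k = ln 2 / 6.96 = 0.09959 h⁻¹ = 2.390 d⁻¹.
Set 151.2·exp(−k·t) = 91 → t = ln(151.2/91)/k = 18350 s = 5.097 h.
Distance = v·t = 0.85·18350 = 15600 m = 15.60 km.

15.6 km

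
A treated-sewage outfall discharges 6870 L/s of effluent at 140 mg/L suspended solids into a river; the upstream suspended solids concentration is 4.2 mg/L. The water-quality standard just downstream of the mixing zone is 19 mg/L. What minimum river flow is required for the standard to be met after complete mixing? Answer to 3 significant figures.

Set C_mix = 19: (Q·4.200 + 6870·140.0) / (Q + 6870) = 19
→ Q = 6870·(140.0 − 19)/(19 − 4.200) = 56170 L/s.

56200 L/s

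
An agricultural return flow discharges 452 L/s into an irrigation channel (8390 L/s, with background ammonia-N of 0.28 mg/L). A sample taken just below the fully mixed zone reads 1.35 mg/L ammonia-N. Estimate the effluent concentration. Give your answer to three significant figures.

21.2 mg/L

Mass balance: 8390·0.2800 + 452.0·Cₑ = 8842·1.350
→ Cₑ = (8842·1.350 − 8390·0.2800) / 452.0 = 21.21 mg/L.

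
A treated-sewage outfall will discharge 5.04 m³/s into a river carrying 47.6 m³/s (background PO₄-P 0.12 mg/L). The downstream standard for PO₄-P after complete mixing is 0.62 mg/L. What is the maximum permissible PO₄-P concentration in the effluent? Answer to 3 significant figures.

5.34 mg/L

At the limit, (Qr·Cr + Qe·Cₑ)/(Qr + Qe) = 0.62:
Cₑ = (52.64·0.62 − 47.60·0.1200) / 5.040 = 5.342 mg/L.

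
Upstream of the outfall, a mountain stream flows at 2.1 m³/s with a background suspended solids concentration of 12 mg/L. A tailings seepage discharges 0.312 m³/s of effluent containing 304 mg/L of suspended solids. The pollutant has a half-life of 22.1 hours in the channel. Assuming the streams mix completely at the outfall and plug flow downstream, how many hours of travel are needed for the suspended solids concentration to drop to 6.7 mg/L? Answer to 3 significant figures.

Mixed concentration C = ΣQC/ΣQ = (2.100·12.00 + 0.3120·304.0) / 2.412 = 120.0/2.412 = 49.77 mg/L.
Half-life 22.1 h → k = ln 2 / 22.1 = 0.03136 h⁻¹ = 0.7527 d⁻¹.
49.77·exp(−k·t) = 6.7 → t = ln(49.77/6.7)/k = 230200 s = 63.94 h.

63.9 h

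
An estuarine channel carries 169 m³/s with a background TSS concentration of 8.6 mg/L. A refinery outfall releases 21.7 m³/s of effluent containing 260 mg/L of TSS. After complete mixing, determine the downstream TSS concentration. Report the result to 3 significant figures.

Flow-weighted average: C = (169.0·8.600 + 21.70·260.0) / 190.7 = 7095/190.7 = 37.21 mg/L.

37.2 mg/L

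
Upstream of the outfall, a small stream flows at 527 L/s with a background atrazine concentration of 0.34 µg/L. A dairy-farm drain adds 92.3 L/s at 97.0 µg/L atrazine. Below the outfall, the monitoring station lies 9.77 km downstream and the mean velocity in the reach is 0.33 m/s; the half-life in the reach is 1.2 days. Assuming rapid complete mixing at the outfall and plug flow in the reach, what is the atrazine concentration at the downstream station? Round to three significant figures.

12.1 µg/L

Mass balance: C = (527.0·0.3400 + 92.30·97.00) / 619.3 = 9132/619.3 = 14.75 µg/L.
Travel time t = 9.77·1000 / 0.33 = 29610 s = 8.224 h.
Half-life 1.2 d → k = ln 2 / 1.2 = 0.5776 d⁻¹.
Applying C = C₀e^(−kt): 14.75 × 0.8204 = 12.10 µg/L.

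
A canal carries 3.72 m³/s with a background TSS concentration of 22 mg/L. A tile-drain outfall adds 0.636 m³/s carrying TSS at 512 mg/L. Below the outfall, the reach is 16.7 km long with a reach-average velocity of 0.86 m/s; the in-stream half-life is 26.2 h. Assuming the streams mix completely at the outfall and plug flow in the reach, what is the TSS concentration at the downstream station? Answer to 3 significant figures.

Mixed concentration C = ΣQC/ΣQ = (3.720·22.00 + 0.6360·512.0) / 4.356 = 407.5/4.356 = 93.54 mg/L.
Travel time t = 16.7·1000 / 0.86 = 19420 s = 5.394 h.
Half-life 26.2 h → k = ln 2 / 26.2 = 0.02646 h⁻¹ = 0.6349 d⁻¹.
After decay, C = 93.54 × e^(−kt) = 93.54 × 0.8670 = 81.10 mg/L.

81.1 mg/L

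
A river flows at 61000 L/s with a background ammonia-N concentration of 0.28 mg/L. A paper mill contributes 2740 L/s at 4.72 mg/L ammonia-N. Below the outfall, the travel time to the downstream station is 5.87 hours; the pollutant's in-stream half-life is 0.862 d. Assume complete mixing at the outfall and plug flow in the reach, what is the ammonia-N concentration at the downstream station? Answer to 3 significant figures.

0.387 mg/L

After mixing, C = (61000·0.2800 + 2740·4.720) / 63740 = 30010/63740 = 0.4709 mg/L.
Half-life 0.862 d → k = ln 2 / 0.862 = 0.8041 d⁻¹.
Decay over the reach: 0.4709·exp(−kt) = 0.4709·0.8215 = 0.3868 mg/L.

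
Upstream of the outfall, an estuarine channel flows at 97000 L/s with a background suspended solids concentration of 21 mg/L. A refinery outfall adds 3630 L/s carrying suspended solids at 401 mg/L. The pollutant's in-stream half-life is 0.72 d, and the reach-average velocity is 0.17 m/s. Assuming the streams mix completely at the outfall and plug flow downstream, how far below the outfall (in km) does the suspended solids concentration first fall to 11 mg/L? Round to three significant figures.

Flow-weighted average: C = (97000·21.00 + 3630·401.0) / 100600 = 3493000/100600 = 34.71 mg/L.
Half-life 0.72 d → k = ln 2 / 0.72 = 0.9627 d⁻¹.
Set 34.71·exp(−k·t) = 11 → t = ln(34.71/11)/k = 103100 s = 28.65 h.
Distance = v·t = 0.17·103100 = 17530 m = 17.53 km.

17.5 km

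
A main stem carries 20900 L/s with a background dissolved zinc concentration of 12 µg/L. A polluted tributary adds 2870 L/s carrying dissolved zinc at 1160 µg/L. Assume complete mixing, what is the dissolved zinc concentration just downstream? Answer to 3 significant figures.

Mass balance: C = (20900·12.00 + 2870·1160) / 23770 = 3580000/23770 = 150.6 µg/L.

151 µg/L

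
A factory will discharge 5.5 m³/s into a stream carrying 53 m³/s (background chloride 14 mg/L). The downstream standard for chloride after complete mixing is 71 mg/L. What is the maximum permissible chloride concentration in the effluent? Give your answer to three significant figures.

620 mg/L

At the limit, (Qr·Cr + Qe·Cₑ)/(Qr + Qe) = 71:
Cₑ = (58.50·71 − 53.00·14.00) / 5.500 = 620.3 mg/L.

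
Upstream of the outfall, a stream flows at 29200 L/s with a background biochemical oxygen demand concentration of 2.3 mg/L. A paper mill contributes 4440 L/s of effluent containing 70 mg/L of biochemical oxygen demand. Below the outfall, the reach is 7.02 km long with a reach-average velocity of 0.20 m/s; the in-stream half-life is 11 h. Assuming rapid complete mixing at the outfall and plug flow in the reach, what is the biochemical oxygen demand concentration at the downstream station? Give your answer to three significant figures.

6.08 mg/L

Mixed concentration C = ΣQC/ΣQ = (29200·2.300 + 4440·70.00) / 33640 = 378000/33640 = 11.24 mg/L.
Travel time t = 7.02·1000 / 0.20 = 35100 s = 9.750 h.
Half-life 11 h → k = ln 2 / 11 = 0.06301 h⁻¹ = 1.512 d⁻¹.
First-order decay: C = 11.24·exp(−k·t) = 11.24·0.5410 = 6.078 mg/L.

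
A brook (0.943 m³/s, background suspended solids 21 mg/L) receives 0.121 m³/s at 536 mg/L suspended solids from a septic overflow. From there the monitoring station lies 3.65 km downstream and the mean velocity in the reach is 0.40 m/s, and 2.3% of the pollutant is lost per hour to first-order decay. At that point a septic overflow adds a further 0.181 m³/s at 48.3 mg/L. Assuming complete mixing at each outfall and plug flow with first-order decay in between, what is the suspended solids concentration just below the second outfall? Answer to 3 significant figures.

Flow-weighted average: C = (0.9430·21.00 + 0.1210·536.0) / 1.064 = 84.66/1.064 = 79.57 mg/L; combined flow 1.064 m³/s.
Travel time t = 3.65·1000 / 0.40 = 9125 s = 2.535 h.
2.3%/h lost → k = −ln(1 − 0.023) = 0.02327 h⁻¹.
First-order decay: C = 79.57·exp(−k·t) = 79.57·0.9427 = 75.01 mg/L.
Second outfall: C = (1.064·75.01 + 0.1810·48.30)/1.245 = 71.13 mg/L.

71.1 mg/L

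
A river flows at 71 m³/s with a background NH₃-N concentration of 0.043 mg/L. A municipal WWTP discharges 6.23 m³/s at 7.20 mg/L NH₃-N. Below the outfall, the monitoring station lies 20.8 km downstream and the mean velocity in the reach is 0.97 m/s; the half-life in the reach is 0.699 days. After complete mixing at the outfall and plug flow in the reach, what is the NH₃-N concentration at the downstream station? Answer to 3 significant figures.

0.485 mg/L

After mixing, C = (71.00·0.04300 + 6.230·7.200) / 77.23 = 47.91/77.23 = 0.6203 mg/L.
Travel time t = 20.8·1000 / 0.97 = 21440 s = 5.956 h.
Half-life 0.699 d → k = ln 2 / 0.699 = 0.9916 d⁻¹.
After decay, C = 0.6203 × e^(−kt) = 0.6203 × 0.7818 = 0.4850 mg/L.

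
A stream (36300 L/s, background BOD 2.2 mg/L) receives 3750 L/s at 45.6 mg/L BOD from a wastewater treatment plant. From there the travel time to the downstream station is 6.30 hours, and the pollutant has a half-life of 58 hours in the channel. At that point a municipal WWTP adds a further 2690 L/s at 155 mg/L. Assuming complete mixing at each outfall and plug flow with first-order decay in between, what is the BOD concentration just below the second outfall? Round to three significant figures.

Conservation of mass: C = (36300·2.200 + 3750·45.60) / 40050 = 250900/40050 = 6.264 mg/L; combined flow 40050 L/s.
Half-life 58 h → k = ln 2 / 58 = 0.01195 h⁻¹ = 0.2868 d⁻¹.
First-order decay: C = 6.264·exp(−k·t) = 6.264·0.9275 = 5.809 mg/L.
At the second outfall, C = (40050·5.809 + 2690·155.0) / (40050 + 2690) = 15.20 mg/L.

15.2 mg/L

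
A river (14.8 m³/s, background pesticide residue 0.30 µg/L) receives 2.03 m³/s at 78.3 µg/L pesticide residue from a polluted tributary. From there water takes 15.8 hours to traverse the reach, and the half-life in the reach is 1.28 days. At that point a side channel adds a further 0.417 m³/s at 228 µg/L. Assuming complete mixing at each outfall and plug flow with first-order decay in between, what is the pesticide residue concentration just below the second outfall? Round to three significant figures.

12.1 µg/L

Mixed concentration C = ΣQC/ΣQ = (14.80·0.3000 + 2.030·78.30) / 16.83 = 163.4/16.83 = 9.708 µg/L; combined flow 16.83 m³/s.
Half-life 1.28 d → k = ln 2 / 1.28 = 0.5415 d⁻¹.
Applying C = C₀e^(−kt): 9.708 × 0.7001 = 6.797 µg/L.
At the second outfall, C = (16.83·6.797 + 0.4170·228.0) / (16.83 + 0.4170) = 12.15 µg/L.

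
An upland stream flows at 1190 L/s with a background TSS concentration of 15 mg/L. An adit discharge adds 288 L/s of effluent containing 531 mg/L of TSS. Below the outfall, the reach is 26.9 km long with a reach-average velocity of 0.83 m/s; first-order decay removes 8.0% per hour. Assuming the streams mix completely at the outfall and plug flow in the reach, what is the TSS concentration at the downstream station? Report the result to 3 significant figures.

After mixing, C = (1190·15.00 + 288.0·531.0) / 1478 = 170800/1478 = 115.5 mg/L.
Travel time t = 26.9·1000 / 0.83 = 32410 s = 9.003 h.
8.0%/h lost → k = −ln(1 − 0.08) = 0.08338 h⁻¹.
Applying C = C₀e^(−kt): 115.5 × 0.4721 = 54.54 mg/L.

54.5 mg/L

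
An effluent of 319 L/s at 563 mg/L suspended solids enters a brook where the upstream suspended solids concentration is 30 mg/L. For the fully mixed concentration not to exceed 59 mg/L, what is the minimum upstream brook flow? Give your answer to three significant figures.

Set C_mix = 59: (Q·30.00 + 319.0·563.0) / (Q + 319.0) = 59
→ Q = 319.0·(563.0 − 59)/(59 − 30.00) = 5544 L/s.

5540 L/s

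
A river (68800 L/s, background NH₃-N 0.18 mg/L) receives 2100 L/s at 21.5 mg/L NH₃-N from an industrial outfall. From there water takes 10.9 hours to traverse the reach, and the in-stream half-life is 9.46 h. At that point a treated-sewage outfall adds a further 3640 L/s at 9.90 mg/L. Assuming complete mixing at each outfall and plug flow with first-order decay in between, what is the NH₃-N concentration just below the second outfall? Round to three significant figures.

0.831 mg/L

Flow-weighted average: C = (68800·0.1800 + 2100·21.50) / 70900 = 57530/70900 = 0.8115 mg/L; combined flow 70900 L/s.
Half-life 9.46 h → k = ln 2 / 9.46 = 0.07327 h⁻¹ = 1.759 d⁻¹.
After decay, C = 0.8115 × e^(−kt) = 0.8115 × 0.4499 = 0.3651 mg/L.
At the second outfall, C = (70900·0.3651 + 3640·9.900) / (70900 + 3640) = 0.8307 mg/L.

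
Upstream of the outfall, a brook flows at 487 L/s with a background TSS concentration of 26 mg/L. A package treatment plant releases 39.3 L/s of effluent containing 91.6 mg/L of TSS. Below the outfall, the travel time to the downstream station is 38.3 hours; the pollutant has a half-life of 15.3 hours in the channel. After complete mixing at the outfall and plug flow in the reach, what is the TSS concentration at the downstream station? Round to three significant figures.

Conservation of mass: C = (487.0·26.00 + 39.30·91.60) / 526.3 = 16260/526.3 = 30.90 mg/L.
Half-life 15.3 h → k = ln 2 / 15.3 = 0.04530 h⁻¹ = 1.087 d⁻¹.
Decay over the reach: 30.90·exp(−kt) = 30.90·0.1764 = 5.450 mg/L.

5.45 mg/L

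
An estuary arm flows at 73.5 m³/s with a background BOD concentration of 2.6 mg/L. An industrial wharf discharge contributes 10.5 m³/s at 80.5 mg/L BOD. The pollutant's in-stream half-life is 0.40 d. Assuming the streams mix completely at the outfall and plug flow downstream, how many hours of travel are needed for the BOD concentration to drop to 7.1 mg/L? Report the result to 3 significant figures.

7.65 h

After mixing, C = (73.50·2.600 + 10.50·80.50) / 84.00 = 1036/84.00 = 12.34 mg/L.
Half-life 0.40 d → k = ln 2 / 0.40 = 1.733 d⁻¹.
12.34·exp(−k·t) = 7.1 → t = ln(12.34/7.1)/k = 27550 s = 7.653 h.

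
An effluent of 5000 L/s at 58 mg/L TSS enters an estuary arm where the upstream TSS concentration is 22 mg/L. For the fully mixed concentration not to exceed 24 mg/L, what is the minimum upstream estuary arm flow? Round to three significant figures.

Set C_mix = 24: (Q·22.00 + 5000·58.00) / (Q + 5000) = 24
→ Q = 5000·(58.00 − 24)/(24 − 22.00) = 85000 L/s.

85000 L/s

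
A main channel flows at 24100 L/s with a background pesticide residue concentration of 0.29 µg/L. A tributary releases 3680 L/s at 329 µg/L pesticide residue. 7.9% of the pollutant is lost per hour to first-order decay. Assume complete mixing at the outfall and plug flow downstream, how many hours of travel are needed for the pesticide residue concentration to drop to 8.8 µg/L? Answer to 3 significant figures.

19.5 h

Mass balance: C = (24100·0.2900 + 3680·329.0) / 27780 = 1218000/27780 = 43.83 µg/L.
7.9%/h lost → k = −ln(1 − 0.079) = 0.08230 h⁻¹.
43.83·exp(−k·t) = 8.8 → t = ln(43.83/8.8)/k = 70240 s = 19.51 h.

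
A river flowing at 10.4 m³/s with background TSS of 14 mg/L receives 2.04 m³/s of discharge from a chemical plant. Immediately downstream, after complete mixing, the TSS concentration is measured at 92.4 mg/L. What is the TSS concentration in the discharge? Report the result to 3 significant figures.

Mass balance: 10.40·14.00 + 2.040·Cₑ = 12.44·92.40
→ Cₑ = (12.44·92.40 − 10.40·14.00) / 2.040 = 492.1 mg/L.

492 mg/L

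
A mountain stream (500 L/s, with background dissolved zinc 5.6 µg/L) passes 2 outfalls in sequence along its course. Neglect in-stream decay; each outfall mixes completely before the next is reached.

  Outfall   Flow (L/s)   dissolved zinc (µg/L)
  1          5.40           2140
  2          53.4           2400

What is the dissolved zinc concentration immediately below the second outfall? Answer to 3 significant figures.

255 µg/L

Below outfall 1: Q → 505.4 L/s, C = (500.0·5.600 + 5.400·2140)/505.4 = 28.41 µg/L.
Below outfall 2: Q → 558.8 L/s, C = (505.4·28.41 + 53.40·2400)/558.8 = 255.0 µg/L.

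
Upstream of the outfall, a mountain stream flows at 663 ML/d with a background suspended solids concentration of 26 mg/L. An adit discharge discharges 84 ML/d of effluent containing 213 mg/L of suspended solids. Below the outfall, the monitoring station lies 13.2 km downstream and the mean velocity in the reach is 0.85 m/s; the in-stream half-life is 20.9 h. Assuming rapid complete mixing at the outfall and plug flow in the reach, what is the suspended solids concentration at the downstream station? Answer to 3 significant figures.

Conservation of mass: C = (663.0·26.00 + 84.00·213.0) / 747.0 = 35130/747.0 = 47.03 mg/L.
Travel time t = 13.2·1000 / 0.85 = 15530 s = 4.314 h.
Half-life 20.9 h → k = ln 2 / 20.9 = 0.03316 h⁻¹ = 0.7960 d⁻¹.
First-order decay: C = 47.03·exp(−k·t) = 47.03·0.8667 = 40.76 mg/L.

40.8 mg/L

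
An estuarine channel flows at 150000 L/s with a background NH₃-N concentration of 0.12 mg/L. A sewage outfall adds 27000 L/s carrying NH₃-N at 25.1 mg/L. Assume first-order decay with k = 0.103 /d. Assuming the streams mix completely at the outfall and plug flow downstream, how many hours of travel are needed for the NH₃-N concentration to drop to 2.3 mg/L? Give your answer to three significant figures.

Mixed concentration C = ΣQC/ΣQ = (150000·0.1200 + 27000·25.10) / 177000 = 695700/177000 = 3.931 mg/L.
3.931·exp(−k·t) = 2.3 → t = ln(3.931/2.3)/k = 449500 s = 124.9 h.

125 h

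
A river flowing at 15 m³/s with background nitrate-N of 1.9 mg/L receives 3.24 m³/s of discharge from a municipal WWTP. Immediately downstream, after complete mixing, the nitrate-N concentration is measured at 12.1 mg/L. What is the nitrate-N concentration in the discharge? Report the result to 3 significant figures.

59.3 mg/L

Mass balance: 15.00·1.900 + 3.240·Cₑ = 18.24·12.10
→ Cₑ = (18.24·12.10 − 15.00·1.900) / 3.240 = 59.32 mg/L.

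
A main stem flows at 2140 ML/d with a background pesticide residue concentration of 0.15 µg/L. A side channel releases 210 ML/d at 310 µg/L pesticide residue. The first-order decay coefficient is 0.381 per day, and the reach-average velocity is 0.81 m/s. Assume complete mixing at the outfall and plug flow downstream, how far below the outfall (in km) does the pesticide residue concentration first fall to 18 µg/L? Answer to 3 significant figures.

80.1 km

Conservation of mass: C = (2140·0.1500 + 210.0·310.0) / 2350 = 65420/2350 = 27.84 µg/L.
Set 27.84·exp(−k·t) = 18 → t = ln(27.84/18)/k = 98890 s = 27.47 h.
Distance = v·t = 0.81·98890 = 80100 m = 80.10 km.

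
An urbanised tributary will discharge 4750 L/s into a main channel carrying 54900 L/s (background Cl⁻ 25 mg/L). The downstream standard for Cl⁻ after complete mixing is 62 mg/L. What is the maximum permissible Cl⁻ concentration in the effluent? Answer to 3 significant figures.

490 mg/L

At the limit, (Qr·Cr + Qe·Cₑ)/(Qr + Qe) = 62:
Cₑ = (59650·62 − 54900·25.00) / 4750 = 489.6 mg/L.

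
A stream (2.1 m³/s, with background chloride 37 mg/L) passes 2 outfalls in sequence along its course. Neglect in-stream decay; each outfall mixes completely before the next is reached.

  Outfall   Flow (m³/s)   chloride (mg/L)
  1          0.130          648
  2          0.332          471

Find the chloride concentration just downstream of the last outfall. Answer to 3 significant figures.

124 mg/L

After outfall 1: Q = 2.100 + 0.1300 = 2.230 m³/s; C = (2.100·37.00 + 0.1300·648.0)/2.230 = 72.62 mg/L.
After outfall 2: Q = 2.230 + 0.3320 = 2.562 m³/s; C = (2.230·72.62 + 0.3320·471.0)/2.562 = 124.2 mg/L.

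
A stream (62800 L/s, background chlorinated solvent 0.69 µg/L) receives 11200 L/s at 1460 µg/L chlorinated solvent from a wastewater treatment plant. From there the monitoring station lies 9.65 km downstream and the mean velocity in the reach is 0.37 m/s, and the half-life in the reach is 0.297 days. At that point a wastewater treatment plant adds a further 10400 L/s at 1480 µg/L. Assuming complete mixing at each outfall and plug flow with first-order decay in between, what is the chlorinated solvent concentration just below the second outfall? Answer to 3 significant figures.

Mass balance: C = (62800·0.6900 + 11200·1460) / 74000 = 16400000/74000 = 221.6 µg/L; combined flow 74000 L/s.
Travel time t = 9.65·1000 / 0.37 = 26080 s = 7.245 h.
Half-life 0.297 d → k = ln 2 / 0.297 = 2.334 d⁻¹.
Decay over the reach: 221.6·exp(−kt) = 221.6·0.4944 = 109.5 µg/L.
Second outfall: C = (74000·109.5 + 10400·1480)/84400 = 278.4 µg/L.

278 µg/L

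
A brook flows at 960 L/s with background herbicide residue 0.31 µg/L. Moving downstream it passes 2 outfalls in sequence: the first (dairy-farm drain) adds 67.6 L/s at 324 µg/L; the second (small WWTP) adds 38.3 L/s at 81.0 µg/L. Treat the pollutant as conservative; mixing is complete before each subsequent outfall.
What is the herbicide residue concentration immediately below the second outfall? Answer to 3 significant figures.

23.7 µg/L

Below outfall 1: Q → 1028 L/s, C = (960.0·0.3100 + 67.60·324.0)/1028 = 21.60 µg/L.
Below outfall 2: Q → 1066 L/s, C = (1028·21.60 + 38.30·81.00)/1066 = 23.74 µg/L.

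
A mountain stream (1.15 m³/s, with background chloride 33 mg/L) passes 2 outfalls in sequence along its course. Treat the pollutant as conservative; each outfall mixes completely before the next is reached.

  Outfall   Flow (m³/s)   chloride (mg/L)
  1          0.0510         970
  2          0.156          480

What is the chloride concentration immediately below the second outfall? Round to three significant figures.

120 mg/L

Outfall 1: combined Q = 1.201 m³/s; C = (1.150·33.00 + 0.05100·970.0)/1.201 = 72.79 mg/L.
Outfall 2: combined Q = 1.357 m³/s; C = (1.201·72.79 + 0.1560·480.0)/1.357 = 119.6 mg/L.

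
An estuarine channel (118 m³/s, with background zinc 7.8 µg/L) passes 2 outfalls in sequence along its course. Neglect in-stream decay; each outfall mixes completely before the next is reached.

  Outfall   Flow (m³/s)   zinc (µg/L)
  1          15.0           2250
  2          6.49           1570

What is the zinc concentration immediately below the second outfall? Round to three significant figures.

322 µg/L

Below outfall 1: Q → 133.0 m³/s, C = (118.0·7.800 + 15.00·2250)/133.0 = 260.7 µg/L.
Below outfall 2: Q → 139.5 m³/s, C = (133.0·260.7 + 6.490·1570)/139.5 = 321.6 µg/L.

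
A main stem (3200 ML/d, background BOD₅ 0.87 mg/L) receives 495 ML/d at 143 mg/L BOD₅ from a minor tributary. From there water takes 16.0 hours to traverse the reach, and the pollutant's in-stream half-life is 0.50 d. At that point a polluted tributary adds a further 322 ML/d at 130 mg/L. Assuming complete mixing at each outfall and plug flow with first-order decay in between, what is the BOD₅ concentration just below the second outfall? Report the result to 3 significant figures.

17.7 mg/L

Mixed concentration C = ΣQC/ΣQ = (3200·0.8700 + 495.0·143.0) / 3695 = 73570/3695 = 19.91 mg/L; combined flow 3695 ML/d.
Half-life 0.50 d → k = ln 2 / 0.50 = 1.386 d⁻¹.
First-order decay: C = 19.91·exp(−k·t) = 19.91·0.3969 = 7.901 mg/L.
At the second outfall, C = (3695·7.901 + 322.0·130.0) / (3695 + 322.0) = 17.69 mg/L.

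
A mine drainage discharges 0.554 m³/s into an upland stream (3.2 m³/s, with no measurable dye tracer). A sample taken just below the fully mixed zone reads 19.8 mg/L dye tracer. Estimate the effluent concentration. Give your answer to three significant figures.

Mass balance: 3.200·0 + 0.5540·Cₑ = 3.754·19.80
→ Cₑ = (3.754·19.80 − 3.200·0) / 0.5540 = 134.2 mg/L.

134 mg/L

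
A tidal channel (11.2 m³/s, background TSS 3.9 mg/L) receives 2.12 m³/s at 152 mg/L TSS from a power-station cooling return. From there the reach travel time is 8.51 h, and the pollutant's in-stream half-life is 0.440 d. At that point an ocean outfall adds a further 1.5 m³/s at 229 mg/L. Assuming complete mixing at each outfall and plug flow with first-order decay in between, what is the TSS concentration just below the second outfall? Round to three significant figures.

After mixing, C = (11.20·3.900 + 2.120·152.0) / 13.32 = 365.9/13.32 = 27.47 mg/L; combined flow 13.32 m³/s.
Half-life 0.440 d → k = ln 2 / 0.440 = 1.575 d⁻¹.
Applying C = C₀e^(−kt): 27.47 × 0.5720 = 15.71 mg/L.
Second outfall: C = (13.32·15.71 + 1.500·229.0)/14.82 = 37.30 mg/L.

37.3 mg/L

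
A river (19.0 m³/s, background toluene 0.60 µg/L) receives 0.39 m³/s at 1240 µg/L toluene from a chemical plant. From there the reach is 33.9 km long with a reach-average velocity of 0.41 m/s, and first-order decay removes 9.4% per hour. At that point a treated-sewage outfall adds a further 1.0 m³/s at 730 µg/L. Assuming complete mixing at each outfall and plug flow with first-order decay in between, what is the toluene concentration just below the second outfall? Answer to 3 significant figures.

38.3 µg/L

Mass balance: C = (19.00·0.6000 + 0.3900·1240) / 19.39 = 495.0/19.39 = 25.53 µg/L; combined flow 19.39 m³/s.
Travel time t = 33.9·1000 / 0.41 = 82680 s = 22.97 h.
9.4%/h lost → k = −ln(1 − 0.094) = 0.09872 h⁻¹.
Applying C = C₀e^(−kt): 25.53 × 0.1036 = 2.645 µg/L.
At the second outfall, C = (19.39·2.645 + 1.000·730.0) / (19.39 + 1.000) = 38.32 µg/L.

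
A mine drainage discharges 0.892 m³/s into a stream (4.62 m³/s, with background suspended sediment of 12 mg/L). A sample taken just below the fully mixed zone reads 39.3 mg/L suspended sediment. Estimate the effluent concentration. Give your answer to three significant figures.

181 mg/L

Mass balance: 4.620·12.00 + 0.8920·Cₑ = 5.512·39.30
→ Cₑ = (5.512·39.30 − 4.620·12.00) / 0.8920 = 180.7 mg/L.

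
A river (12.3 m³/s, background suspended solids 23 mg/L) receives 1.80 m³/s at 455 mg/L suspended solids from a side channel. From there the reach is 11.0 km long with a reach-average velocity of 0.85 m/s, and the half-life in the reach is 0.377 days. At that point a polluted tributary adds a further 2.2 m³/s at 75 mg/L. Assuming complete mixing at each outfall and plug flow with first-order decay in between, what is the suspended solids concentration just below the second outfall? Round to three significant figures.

61.5 mg/L

Flow-weighted average: C = (12.30·23.00 + 1.800·455.0) / 14.10 = 1102/14.10 = 78.15 mg/L; combined flow 14.10 m³/s.
Travel time t = 11.0·1000 / 0.85 = 12940 s = 3.595 h.
Half-life 0.377 d → k = ln 2 / 0.377 = 1.839 d⁻¹.
Applying C = C₀e^(−kt): 78.15 × 0.7593 = 59.34 mg/L.
At the second outfall, C = (14.10·59.34 + 2.200·75.00) / (14.10 + 2.200) = 61.45 mg/L.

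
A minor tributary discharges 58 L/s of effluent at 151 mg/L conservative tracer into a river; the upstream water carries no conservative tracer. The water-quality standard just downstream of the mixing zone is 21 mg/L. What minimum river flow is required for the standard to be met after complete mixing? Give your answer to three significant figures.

Set C_mix = 21: (Q·0 + 58.00·151.0) / (Q + 58.00) = 21
→ Q = 58.00·(151.0 − 21)/(21 − 0) = 359.0 L/s.

359 L/s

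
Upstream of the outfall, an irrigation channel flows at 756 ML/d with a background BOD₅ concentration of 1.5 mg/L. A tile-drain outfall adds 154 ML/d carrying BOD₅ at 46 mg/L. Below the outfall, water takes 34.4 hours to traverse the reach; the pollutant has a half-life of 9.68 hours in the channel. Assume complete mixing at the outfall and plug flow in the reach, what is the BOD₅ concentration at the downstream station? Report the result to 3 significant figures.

0.769 mg/L

Mass balance: C = (756.0·1.500 + 154.0·46.00) / 910.0 = 8218/910.0 = 9.031 mg/L.
Half-life 9.68 h → k = ln 2 / 9.68 = 0.07161 h⁻¹ = 1.719 d⁻¹.
First-order decay: C = 9.031·exp(−k·t) = 9.031·0.08516 = 0.7690 mg/L.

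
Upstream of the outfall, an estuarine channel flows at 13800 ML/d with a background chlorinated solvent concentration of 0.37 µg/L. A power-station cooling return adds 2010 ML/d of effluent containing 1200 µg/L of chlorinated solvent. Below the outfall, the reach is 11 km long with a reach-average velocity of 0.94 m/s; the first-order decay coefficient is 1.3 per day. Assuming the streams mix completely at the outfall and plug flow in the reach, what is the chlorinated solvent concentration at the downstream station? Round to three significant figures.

128 µg/L

Mixed concentration C = ΣQC/ΣQ = (13800·0.3700 + 2010·1200) / 15810 = 2417000/15810 = 152.9 µg/L.
Travel time t = 11·1000 / 0.94 = 11700 s = 3.251 h.
After decay, C = 152.9 × e^(−kt) = 152.9 × 0.8386 = 128.2 µg/L.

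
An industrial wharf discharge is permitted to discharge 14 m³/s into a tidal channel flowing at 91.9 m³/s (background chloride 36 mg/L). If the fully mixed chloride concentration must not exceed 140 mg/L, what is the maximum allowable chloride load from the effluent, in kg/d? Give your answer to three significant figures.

Mass balance at the limit: 91.90·36.00 + 14.00·Cₑ = 105.9·140 → Cₑ = 822.7 mg/L.
Load = 14.00 m³/s × 822.7 g/m³ × 86 400 s/d = 995100 kg/d.

995000 kg/d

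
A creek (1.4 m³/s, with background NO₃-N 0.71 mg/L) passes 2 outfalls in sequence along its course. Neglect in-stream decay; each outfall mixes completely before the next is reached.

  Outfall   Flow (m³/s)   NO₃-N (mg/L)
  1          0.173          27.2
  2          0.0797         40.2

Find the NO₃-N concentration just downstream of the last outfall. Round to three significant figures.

Below outfall 1: Q → 1.573 m³/s, C = (1.400·0.7100 + 0.1730·27.20)/1.573 = 3.623 mg/L.
Below outfall 2: Q → 1.653 m³/s, C = (1.573·3.623 + 0.07970·40.20)/1.653 = 5.387 mg/L.

5.39 mg/L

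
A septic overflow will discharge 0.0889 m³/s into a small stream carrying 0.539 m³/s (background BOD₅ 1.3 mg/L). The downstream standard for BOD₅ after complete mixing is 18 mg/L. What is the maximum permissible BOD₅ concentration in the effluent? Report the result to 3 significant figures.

119 mg/L

At the limit, (Qr·Cr + Qe·Cₑ)/(Qr + Qe) = 18:
Cₑ = (0.6279·18 − 0.5390·1.300) / 0.08890 = 119.3 mg/L.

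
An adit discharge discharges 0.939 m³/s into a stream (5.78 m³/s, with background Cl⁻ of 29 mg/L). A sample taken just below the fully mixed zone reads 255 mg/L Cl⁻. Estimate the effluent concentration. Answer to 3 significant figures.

1650 mg/L

Mass balance: 5.780·29.00 + 0.9390·Cₑ = 6.719·255.0
→ Cₑ = (6.719·255.0 − 5.780·29.00) / 0.9390 = 1646 mg/L.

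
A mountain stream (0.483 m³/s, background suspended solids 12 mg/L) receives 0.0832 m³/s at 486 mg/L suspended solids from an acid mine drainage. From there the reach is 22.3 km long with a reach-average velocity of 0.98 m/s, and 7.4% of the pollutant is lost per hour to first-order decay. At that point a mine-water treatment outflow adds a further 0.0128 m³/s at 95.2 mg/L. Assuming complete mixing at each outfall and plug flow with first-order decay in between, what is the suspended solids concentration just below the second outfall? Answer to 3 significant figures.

51.2 mg/L

Mixed concentration C = ΣQC/ΣQ = (0.4830·12.00 + 0.08320·486.0) / 0.5662 = 46.23/0.5662 = 81.65 mg/L; combined flow 0.5662 m³/s.
Travel time t = 22.3·1000 / 0.98 = 22760 s = 6.321 h.
7.4%/h lost → k = −ln(1 − 0.074) = 0.07688 h⁻¹.
Applying C = C₀e^(−kt): 81.65 × 0.6151 = 50.22 mg/L.
At the second outfall, C = (0.5662·50.22 + 0.01280·95.20) / (0.5662 + 0.01280) = 51.22 mg/L.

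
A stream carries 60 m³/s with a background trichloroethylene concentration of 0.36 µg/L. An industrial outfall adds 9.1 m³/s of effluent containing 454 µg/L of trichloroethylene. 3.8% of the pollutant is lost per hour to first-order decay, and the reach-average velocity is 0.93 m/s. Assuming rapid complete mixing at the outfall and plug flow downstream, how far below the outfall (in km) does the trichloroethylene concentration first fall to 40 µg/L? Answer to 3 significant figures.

35.2 km

Conservation of mass: C = (60.00·0.3600 + 9.100·454.0) / 69.10 = 4153/69.10 = 60.10 µg/L.
3.8%/h lost → k = −ln(1 − 0.038) = 0.03874 h⁻¹.
Set 60.10·exp(−k·t) = 40 → t = ln(60.10/40)/k = 37830 s = 10.51 h.
Distance = v·t = 0.93·37830 = 35190 m = 35.19 km.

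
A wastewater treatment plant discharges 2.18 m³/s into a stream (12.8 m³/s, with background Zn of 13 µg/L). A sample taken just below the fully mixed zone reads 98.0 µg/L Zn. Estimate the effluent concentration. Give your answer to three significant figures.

Mass balance: 12.80·13.00 + 2.180·Cₑ = 14.98·98.00
→ Cₑ = (14.98·98.00 − 12.80·13.00) / 2.180 = 597.1 µg/L.

597 µg/L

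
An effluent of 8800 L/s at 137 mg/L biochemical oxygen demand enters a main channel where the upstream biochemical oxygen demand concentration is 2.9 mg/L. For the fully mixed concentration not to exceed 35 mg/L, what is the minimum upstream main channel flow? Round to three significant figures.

28000 L/s

Set C_mix = 35: (Q·2.900 + 8800·137.0) / (Q + 8800) = 35
→ Q = 8800·(137.0 − 35)/(35 − 2.900) = 27960 L/s.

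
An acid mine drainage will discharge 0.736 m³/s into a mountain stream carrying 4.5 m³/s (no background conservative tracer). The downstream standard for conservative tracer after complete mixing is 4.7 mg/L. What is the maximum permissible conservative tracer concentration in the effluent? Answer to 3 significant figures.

At the limit, (Qr·Cr + Qe·Cₑ)/(Qr + Qe) = 4.7:
Cₑ = (5.236·4.7 − 4.500·0) / 0.7360 = 33.44 mg/L.

33.4 mg/L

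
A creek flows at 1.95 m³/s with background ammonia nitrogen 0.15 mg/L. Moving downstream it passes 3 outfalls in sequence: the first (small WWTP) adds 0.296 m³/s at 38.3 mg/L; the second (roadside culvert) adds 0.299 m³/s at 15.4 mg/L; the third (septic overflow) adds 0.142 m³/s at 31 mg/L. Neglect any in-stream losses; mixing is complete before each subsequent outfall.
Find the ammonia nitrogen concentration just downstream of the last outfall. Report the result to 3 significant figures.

After outfall 1: Q = 1.950 + 0.2960 = 2.246 m³/s; C = (1.950·0.1500 + 0.2960·38.30)/2.246 = 5.178 mg/L.
After outfall 2: Q = 2.246 + 0.2990 = 2.545 m³/s; C = (2.246·5.178 + 0.2990·15.40)/2.545 = 6.379 mg/L.
After outfall 3: Q = 2.545 + 0.1420 = 2.687 m³/s; C = (2.545·6.379 + 0.1420·31.00)/2.687 = 7.680 mg/L.

7.68 mg/L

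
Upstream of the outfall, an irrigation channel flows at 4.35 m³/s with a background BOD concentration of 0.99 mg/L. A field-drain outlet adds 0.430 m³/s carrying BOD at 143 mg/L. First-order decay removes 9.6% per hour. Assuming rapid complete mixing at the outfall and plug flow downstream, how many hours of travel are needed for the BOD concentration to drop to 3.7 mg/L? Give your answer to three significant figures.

13.0 h

Mass balance: C = (4.350·0.9900 + 0.4300·143.0) / 4.780 = 65.80/4.780 = 13.76 mg/L.
9.6%/h lost → k = −ln(1 − 0.096) = 0.1009 h⁻¹.
13.76·exp(−k·t) = 3.7 → t = ln(13.76/3.7)/k = 46860 s = 13.02 h.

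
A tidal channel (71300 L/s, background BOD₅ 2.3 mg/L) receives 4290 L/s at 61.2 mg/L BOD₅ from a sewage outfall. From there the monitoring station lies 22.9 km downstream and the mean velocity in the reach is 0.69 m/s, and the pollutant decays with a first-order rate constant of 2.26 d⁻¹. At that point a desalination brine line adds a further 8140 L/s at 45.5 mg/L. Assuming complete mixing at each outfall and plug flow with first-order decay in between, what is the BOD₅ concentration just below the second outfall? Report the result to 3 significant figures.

6.56 mg/L

After mixing, C = (71300·2.300 + 4290·61.20) / 75590 = 426500/75590 = 5.643 mg/L; combined flow 75590 L/s.
Travel time t = 22.9·1000 / 0.69 = 33190 s = 9.219 h.
Decay over the reach: 5.643·exp(−kt) = 5.643·0.4197 = 2.368 mg/L.
Second outfall: C = (75590·2.368 + 8140·45.50)/83730 = 6.562 mg/L.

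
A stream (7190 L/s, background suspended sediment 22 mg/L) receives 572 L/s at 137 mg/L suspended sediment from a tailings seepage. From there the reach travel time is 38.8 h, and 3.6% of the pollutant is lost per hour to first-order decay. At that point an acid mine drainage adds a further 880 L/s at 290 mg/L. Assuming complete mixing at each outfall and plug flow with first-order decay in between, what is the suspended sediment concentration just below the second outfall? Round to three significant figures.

Conservation of mass: C = (7190·22.00 + 572.0·137.0) / 7762 = 236500/7762 = 30.47 mg/L; combined flow 7762 L/s.
3.6%/h lost → k = −ln(1 − 0.036) = 0.03666 h⁻¹.
Decay over the reach: 30.47·exp(−kt) = 30.47·0.2411 = 7.347 mg/L.
At the second outfall, C = (7762·7.347 + 880.0·290.0) / (7762 + 880.0) = 36.13 mg/L.

36.1 mg/L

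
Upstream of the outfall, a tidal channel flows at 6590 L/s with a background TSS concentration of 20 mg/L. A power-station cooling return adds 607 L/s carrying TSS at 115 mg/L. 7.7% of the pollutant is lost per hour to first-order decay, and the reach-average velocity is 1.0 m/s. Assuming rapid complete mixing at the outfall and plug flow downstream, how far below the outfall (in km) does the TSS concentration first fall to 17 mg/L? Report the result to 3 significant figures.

22.4 km

After mixing, C = (6590·20.00 + 607.0·115.0) / 7197 = 201600/7197 = 28.01 mg/L.
7.7%/h lost → k = −ln(1 − 0.077) = 0.08013 h⁻¹.
Set 28.01·exp(−k·t) = 17 → t = ln(28.01/17)/k = 22440 s = 6.233 h.
Distance = v·t = 1.0·22440 = 22440 m = 22.44 km.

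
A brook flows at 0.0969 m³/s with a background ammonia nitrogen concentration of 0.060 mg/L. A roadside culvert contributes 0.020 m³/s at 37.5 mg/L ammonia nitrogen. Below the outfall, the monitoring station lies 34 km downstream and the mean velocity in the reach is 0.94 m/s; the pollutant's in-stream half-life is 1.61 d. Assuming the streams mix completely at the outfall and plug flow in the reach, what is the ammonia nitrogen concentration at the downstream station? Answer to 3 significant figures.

5.40 mg/L

After mixing, C = (0.09690·0.06000 + 0.02000·37.50) / 0.1169 = 0.7558/0.1169 = 6.465 mg/L.
Travel time t = 34·1000 / 0.94 = 36170 s = 10.05 h.
Half-life 1.61 d → k = ln 2 / 1.61 = 0.4305 d⁻¹.
Applying C = C₀e^(−kt): 6.465 × 0.8351 = 5.399 mg/L.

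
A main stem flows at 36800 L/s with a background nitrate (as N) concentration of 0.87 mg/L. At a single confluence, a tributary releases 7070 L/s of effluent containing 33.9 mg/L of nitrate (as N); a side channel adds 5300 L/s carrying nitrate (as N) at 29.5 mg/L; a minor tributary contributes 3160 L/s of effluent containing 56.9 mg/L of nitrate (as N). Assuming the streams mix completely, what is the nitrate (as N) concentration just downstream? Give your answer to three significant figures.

Mixed concentration C = ΣQC/ΣQ = (36800·0.8700 + 7070·33.90 + 5300·29.50 + 3160·56.90) / 52330 = 607800/52330 = 11.62 mg/L.

11.6 mg/L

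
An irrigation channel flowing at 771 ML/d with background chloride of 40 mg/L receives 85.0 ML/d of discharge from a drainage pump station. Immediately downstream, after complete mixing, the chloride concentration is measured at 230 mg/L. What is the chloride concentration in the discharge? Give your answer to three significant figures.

Mass balance: 771.0·40.00 + 85.00·Cₑ = 856.0·230.0
→ Cₑ = (856.0·230.0 − 771.0·40.00) / 85.00 = 1953 mg/L.

1950 mg/L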